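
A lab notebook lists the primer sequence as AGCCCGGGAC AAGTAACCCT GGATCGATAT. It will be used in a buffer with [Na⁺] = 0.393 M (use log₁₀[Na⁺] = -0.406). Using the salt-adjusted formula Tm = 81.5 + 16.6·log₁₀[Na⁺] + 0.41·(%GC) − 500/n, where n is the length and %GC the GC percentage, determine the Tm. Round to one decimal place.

Length n = 30. G=8, A=9, T=5, C=8
G+C = 16, so %GC = 16/30 × 100 = 53.333%
Salt term: 16.6 × (-0.406) = -6.74
GC term: 0.41 × 53.333 = 21.867; length term: −500/30 = −16.667
Tm = 81.5 + (-6.74) + 21.867 − 16.667 = 79.96 → 80.0°C

80.0°C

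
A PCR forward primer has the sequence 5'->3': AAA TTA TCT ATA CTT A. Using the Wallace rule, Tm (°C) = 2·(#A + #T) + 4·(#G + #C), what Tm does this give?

Counting bases: C=2, A=7, G=0, T=7
AT pairs contribute 14, GC pairs contribute 2.
Tm = 2×14 + 4×2 = 36°C

36°C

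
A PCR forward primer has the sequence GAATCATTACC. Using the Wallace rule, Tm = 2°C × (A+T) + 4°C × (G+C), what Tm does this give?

30°C

Base counts: T=3, G=1, C=3, A=4
AT pairs contribute 7, GC pairs contribute 4.
Tm = 4·4 + 2·7 = 16 + 14 = 30°C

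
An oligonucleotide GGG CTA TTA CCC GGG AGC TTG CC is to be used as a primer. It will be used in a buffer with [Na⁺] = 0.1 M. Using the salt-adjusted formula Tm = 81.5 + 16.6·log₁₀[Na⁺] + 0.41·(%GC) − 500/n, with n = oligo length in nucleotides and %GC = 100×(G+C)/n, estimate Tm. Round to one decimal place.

Length n = 23. A=3, T=5, G=8, C=7
G+C = 15, so %GC = 15/23 × 100 = 65.217%
Salt term: 16.6 × (-1) = -16.6
GC term: 0.41 × 65.217 = 26.739; length term: −500/23 = −21.739
Tm = 81.5 + (-16.6) + 26.739 − 21.739 = 69.9 → 69.9°C

69.9°C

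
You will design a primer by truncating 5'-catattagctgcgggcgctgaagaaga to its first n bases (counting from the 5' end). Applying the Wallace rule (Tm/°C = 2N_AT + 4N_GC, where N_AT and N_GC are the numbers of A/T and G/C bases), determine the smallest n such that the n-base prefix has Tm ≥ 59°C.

First 18 bases: CATATTAGCTGCGGGCGC → Tm = 58°C (< 59°C)
First 19 bases: CATATTAGCTGCGGGCGCT → Tm = 60°C (≥ 59°C)
Since every base adds ≥2°C, Tm only increases with n, so the threshold is first crossed at n = 19.

n = 19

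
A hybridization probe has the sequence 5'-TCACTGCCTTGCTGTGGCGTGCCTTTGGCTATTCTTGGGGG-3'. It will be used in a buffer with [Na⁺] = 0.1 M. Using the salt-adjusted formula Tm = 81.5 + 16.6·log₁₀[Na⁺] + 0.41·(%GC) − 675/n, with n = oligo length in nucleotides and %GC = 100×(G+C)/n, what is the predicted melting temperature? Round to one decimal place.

Length n = 41. T=15, C=10, A=2, G=14
G+C = 24, so %GC = 24/41 × 100 = 58.537%
Salt term: 16.6 × (-1) = -16.6
GC term: 0.41 × 58.537 = 24; length term: −675/41 = −16.463
Tm = 81.5 + (-16.6) + 24 − 16.463 = 72.437 → 72.4°C

72.4°C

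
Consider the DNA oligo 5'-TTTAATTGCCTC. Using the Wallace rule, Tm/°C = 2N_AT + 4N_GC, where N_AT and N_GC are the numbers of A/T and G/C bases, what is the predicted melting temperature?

A=2, C=3, G=1, T=6
So N_AT = 8 and N_GC = 4.
Tm = 2×8 + 4×4 = 32°C

32°C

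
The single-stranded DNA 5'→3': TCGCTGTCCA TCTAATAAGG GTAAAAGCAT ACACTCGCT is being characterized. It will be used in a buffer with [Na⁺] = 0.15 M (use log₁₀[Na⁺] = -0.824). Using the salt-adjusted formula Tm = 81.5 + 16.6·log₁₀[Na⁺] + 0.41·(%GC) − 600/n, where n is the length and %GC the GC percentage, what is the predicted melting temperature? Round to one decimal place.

Length n = 39. Base counts: C=10, T=10, A=12, G=7
G+C = 17, so %GC = 17/39 × 100 = 43.59%
Salt term: 16.6 × (-0.824) = -13.678
GC term: 0.41 × 43.59 = 17.872; length term: −600/39 = −15.385
Tm = 81.5 + (-13.678) + 17.872 − 15.385 = 70.309 → 70.3°C

70.3°C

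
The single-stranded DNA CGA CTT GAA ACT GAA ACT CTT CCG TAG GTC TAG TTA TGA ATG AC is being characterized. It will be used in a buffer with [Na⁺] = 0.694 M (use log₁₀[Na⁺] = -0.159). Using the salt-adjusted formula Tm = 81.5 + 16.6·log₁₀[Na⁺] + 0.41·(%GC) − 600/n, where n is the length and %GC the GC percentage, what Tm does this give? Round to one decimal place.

82.0°C

Length n = 44. Base counts: G=9, T=13, A=13, C=9
G+C = 18, so %GC = 18/44 × 100 = 40.909%
Salt term: 16.6 × (-0.159) = -2.639
GC term: 0.41 × 40.909 = 16.773; length term: −600/44 = −13.636
Tm = 81.5 + (-2.639) + 16.773 − 13.636 = 81.998 → 82.0°C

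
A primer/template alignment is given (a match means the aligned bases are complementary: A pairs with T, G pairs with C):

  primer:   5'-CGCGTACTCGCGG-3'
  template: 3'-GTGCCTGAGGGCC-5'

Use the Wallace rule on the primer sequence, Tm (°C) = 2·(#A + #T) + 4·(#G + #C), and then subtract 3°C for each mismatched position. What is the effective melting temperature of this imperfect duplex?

Primer base counts: A=1, T=2, G=5, C=5 → A+T=3, G+C=10
Perfect-match Tm = 2(3) + 4(10) = 6 + 40 = 46°C
Mismatches (positions where the bases are not complementary): 3 (at positions 2, 5, 10)
Effective Tm = 46 − 3×3 = 46 − 9 = 37°C

37°C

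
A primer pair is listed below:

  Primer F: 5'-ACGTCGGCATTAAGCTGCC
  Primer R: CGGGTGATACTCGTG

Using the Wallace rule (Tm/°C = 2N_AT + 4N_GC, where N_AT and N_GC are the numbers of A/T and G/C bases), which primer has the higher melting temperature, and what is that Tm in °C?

Primer F, 60°C

Primer F: A+T=8, G+C=11 → Tm = 2(8)+4(11) = 60°C
Primer R: A+T=6, G+C=9 → Tm = 2(6)+4(9) = 48°C
60°C vs 48°C → primer F is higher.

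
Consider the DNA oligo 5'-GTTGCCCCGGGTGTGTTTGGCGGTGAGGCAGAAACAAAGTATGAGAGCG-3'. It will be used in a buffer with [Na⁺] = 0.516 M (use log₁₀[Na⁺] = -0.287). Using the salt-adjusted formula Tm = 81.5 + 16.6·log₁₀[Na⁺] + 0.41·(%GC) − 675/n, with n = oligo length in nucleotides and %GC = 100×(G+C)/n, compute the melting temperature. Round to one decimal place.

86.4°C

Length n = 49. Scanning the sequence gives G=20, T=10, A=11, C=8.
G+C = 28, so %GC = 28/49 × 100 = 57.143%
Salt term: 16.6 × (-0.287) = -4.764
GC term: 0.41 × 57.143 = 23.429; length term: −675/49 = −13.776
Tm = 81.5 + (-4.764) + 23.429 − 13.776 = 86.389 → 86.4°C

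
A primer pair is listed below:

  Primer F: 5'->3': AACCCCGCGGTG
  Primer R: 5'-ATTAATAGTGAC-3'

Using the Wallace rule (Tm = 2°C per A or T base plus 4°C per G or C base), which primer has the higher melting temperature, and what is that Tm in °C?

Primer F: A+T=3, G+C=9 → Tm = 2(3)+4(9) = 42°C
Primer R: A+T=9, G+C=3 → Tm = 2(9)+4(3) = 30°C
42°C vs 30°C → primer F is higher.

Primer F, 42°C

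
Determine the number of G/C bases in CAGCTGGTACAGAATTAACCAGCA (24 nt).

Base counts: C=6, G=5, A=9, T=4
G+C = 5 + 6 = 11

11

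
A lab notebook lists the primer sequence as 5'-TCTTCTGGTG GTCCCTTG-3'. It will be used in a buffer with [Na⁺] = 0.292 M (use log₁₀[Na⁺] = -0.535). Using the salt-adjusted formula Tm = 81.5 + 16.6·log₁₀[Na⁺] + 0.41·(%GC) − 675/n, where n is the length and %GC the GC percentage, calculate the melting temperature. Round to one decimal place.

57.9°C

Length n = 18. Scanning the sequence gives A=0, C=5, G=5, T=8.
G+C = 10, so %GC = 10/18 × 100 = 55.556%
Salt term: 16.6 × (-0.535) = -8.881
GC term: 0.41 × 55.556 = 22.778; length term: −675/18 = −37.5
Tm = 81.5 + (-8.881) + 22.778 − 37.5 = 57.897 → 57.9°C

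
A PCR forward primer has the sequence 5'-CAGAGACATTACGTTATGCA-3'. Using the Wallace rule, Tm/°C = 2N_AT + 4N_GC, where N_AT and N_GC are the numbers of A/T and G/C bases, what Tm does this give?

Counting bases: G=4, C=4, T=5, A=7
AT pairs contribute 12, GC pairs contribute 8.
Tm = 2(12) + 4(8) = 24 + 32 = 56°C

56°C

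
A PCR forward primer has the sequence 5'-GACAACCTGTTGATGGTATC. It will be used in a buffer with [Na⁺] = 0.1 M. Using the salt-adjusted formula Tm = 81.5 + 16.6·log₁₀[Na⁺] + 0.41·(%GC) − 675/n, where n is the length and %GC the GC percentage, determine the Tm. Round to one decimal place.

49.6°C

Length n = 20. Base counts: G=5, T=6, A=5, C=4
G+C = 9, so %GC = 9/20 × 100 = 45%
Salt term: 16.6 × (-1) = -16.6
GC term: 0.41 × 45 = 18.45; length term: −675/20 = −33.75
Tm = 81.5 + (-16.6) + 18.45 − 33.75 = 49.6 → 49.6°C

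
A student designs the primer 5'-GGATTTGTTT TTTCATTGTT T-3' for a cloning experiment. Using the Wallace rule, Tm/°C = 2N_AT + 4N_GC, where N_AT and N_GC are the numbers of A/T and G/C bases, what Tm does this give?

Scanning the sequence gives T=14, A=2, G=4, C=1.
So N_AT = 16 and N_GC = 5.
Tm = 2(16) + 4(5) = 32 + 20 = 52°C

52°C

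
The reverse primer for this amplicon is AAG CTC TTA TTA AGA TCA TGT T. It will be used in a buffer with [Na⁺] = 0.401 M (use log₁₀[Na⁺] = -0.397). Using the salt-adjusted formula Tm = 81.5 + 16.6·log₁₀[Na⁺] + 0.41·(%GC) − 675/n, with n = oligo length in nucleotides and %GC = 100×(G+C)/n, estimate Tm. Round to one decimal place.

Length n = 22. Counting bases: T=9, A=7, C=3, G=3
G+C = 6, so %GC = 6/22 × 100 = 27.273%
Salt term: 16.6 × (-0.397) = -6.59
GC term: 0.41 × 27.273 = 11.182; length term: −675/22 = −30.682
Tm = 81.5 + (-6.59) + 11.182 − 30.682 = 55.41 → 55.4°C

55.4°C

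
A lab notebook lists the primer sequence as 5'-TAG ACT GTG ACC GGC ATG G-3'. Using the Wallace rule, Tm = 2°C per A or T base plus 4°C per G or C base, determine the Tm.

Scanning the sequence gives C=4, G=7, A=4, T=4.
A+T = 8, G+C = 11
Tm = 2×8 + 4×11 = 60°C

60°C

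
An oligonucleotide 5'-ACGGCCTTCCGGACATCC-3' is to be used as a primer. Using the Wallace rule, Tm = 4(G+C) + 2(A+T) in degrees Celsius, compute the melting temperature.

60°C

T=3, A=3, G=4, C=8
AT pairs contribute 6, GC pairs contribute 12.
Tm = 4·12 + 2·6 = 48 + 12 = 60°C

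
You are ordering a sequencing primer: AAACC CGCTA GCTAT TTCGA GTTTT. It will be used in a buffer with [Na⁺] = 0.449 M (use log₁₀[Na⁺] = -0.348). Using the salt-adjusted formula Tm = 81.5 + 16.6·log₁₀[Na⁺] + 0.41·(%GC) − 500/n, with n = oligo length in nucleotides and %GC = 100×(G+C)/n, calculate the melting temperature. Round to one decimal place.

Length n = 25. C=6, T=9, G=4, A=6
G+C = 10, so %GC = 10/25 × 100 = 40%
Salt term: 16.6 × (-0.348) = -5.777
GC term: 0.41 × 40 = 16.4; length term: −500/25 = −20
Tm = 81.5 + (-5.777) + 16.4 − 20 = 72.123 → 72.1°C

72.1°C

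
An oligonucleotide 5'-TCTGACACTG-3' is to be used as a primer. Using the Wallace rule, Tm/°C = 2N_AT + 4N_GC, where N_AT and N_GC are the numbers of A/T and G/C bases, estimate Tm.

30°C

Counting bases: C=3, T=3, A=2, G=2
A+T = 5, G+C = 5
Tm = 4·5 + 2·5 = 20 + 10 = 30°C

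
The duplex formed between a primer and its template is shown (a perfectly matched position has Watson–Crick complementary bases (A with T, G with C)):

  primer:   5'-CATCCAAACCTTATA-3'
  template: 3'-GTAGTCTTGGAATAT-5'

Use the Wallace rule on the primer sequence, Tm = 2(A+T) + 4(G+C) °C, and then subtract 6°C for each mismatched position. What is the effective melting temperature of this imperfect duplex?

Primer base counts: A=6, T=4, G=0, C=5 → A+T=10, G+C=5
Perfect-match Tm = 2(10) + 4(5) = 20 + 20 = 40°C
Mismatches (positions where the bases are not complementary): 2 (at positions 5, 6)
Effective Tm = 40 − 2×6 = 40 − 12 = 28°C

28°C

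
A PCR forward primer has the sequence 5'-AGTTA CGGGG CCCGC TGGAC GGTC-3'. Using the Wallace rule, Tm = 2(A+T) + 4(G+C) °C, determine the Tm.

Scanning the sequence gives C=7, T=4, G=10, A=3.
A+T = 7, G+C = 17
Tm = 4·17 + 2·7 = 68 + 14 = 82°C

82°C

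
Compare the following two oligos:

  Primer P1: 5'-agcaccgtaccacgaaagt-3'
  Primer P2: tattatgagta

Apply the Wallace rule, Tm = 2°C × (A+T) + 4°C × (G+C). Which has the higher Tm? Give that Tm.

Primer P1, 58°C

Primer P1: A+T=9, G+C=10 → Tm = 2(9)+4(10) = 58°C
Primer P2: A+T=9, G+C=2 → Tm = 2(9)+4(2) = 26°C
58°C vs 26°C → primer P1 is higher.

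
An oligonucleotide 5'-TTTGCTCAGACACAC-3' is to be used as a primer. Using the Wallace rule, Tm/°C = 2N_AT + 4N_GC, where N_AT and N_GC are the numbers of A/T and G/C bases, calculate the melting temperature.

44°C

Counting bases: A=4, C=5, G=2, T=4
A+T = 8, G+C = 7
Tm = 2(8) + 4(7) = 16 + 28 = 44°C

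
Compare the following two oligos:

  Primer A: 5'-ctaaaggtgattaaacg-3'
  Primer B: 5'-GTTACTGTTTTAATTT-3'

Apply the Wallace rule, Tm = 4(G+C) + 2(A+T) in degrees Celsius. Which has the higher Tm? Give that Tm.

Primer A: A+T=11, G+C=6 → Tm = 2(11)+4(6) = 46°C
Primer B: A+T=13, G+C=3 → Tm = 2(13)+4(3) = 38°C
46°C vs 38°C → primer A is higher.

Primer A, 46°C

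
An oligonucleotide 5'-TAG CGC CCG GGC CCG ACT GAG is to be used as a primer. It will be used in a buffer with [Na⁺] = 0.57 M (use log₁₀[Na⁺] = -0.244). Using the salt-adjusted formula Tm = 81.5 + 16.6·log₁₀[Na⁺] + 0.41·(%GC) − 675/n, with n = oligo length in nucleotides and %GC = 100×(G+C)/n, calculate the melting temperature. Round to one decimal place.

76.5°C

Length n = 21. Counting bases: T=2, C=8, G=8, A=3
G+C = 16, so %GC = 16/21 × 100 = 76.19%
Salt term: 16.6 × (-0.244) = -4.05
GC term: 0.41 × 76.19 = 31.238; length term: −675/21 = −32.143
Tm = 81.5 + (-4.05) + 31.238 − 32.143 = 76.545 → 76.5°C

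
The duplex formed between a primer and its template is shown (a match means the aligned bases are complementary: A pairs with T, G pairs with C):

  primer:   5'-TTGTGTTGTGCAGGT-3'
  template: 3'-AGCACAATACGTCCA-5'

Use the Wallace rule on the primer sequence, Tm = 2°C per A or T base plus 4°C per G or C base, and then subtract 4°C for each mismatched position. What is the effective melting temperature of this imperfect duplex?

Primer base counts: A=1, T=7, G=6, C=1 → A+T=8, G+C=7
Perfect-match Tm = 2(8) + 4(7) = 16 + 28 = 44°C
Mismatches (positions where the bases are not complementary): 2 (at positions 2, 8)
Effective Tm = 44 − 2×4 = 44 − 8 = 36°C

36°C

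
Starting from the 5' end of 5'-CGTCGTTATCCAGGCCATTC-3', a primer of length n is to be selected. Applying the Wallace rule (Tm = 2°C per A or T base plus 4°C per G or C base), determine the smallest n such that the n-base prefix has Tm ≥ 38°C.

First 12 bases: CGTCGTTATCCA → Tm = 36°C (< 38°C)
First 13 bases: CGTCGTTATCCAG → Tm = 40°C (≥ 38°C)
Since every base adds ≥2°C, Tm only increases with n, so the threshold is first crossed at n = 13.

n = 13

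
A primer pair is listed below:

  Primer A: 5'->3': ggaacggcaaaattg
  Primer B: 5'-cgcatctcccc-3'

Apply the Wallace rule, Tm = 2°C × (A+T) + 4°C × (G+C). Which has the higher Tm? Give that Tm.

Primer A, 44°C

Primer A: A+T=8, G+C=7 → Tm = 2(8)+4(7) = 44°C
Primer B: A+T=3, G+C=8 → Tm = 2(3)+4(8) = 38°C
44°C vs 38°C → primer A is higher.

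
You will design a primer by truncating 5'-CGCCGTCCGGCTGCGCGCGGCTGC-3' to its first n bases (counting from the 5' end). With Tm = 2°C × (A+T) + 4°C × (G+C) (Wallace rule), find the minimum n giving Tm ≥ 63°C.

First 16 bases: CGCCGTCCGGCTGCGC → Tm = 60°C (< 63°C)
First 17 bases: CGCCGTCCGGCTGCGCG → Tm = 64°C (≥ 63°C)
Since every base adds ≥2°C, Tm only increases with n, so the threshold is first crossed at n = 17.

n = 17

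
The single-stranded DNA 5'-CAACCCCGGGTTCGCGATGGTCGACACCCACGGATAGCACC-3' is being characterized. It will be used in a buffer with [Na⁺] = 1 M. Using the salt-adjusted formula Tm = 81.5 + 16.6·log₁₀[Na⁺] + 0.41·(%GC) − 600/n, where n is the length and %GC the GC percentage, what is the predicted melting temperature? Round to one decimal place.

Length n = 41. Scanning the sequence gives T=5, G=11, C=16, A=9.
G+C = 27, so %GC = 27/41 × 100 = 65.854%
Salt term: 16.6 × (0) = 0
GC term: 0.41 × 65.854 = 27; length term: −600/41 = −14.634
Tm = 81.5 + (0) + 27 − 14.634 = 93.866 → 93.9°C

93.9°C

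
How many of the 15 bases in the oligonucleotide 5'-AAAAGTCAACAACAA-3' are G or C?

4

G=1, T=1, A=10, C=3
G+C = 1 + 3 = 4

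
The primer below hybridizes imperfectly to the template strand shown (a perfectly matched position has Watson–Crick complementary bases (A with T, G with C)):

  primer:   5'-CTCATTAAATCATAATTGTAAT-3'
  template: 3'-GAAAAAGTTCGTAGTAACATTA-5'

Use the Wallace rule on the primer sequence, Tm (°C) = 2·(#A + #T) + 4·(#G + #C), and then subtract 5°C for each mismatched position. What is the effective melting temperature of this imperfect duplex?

Primer base counts: A=9, T=9, G=1, C=3 → A+T=18, G+C=4
Perfect-match Tm = 2(18) + 4(4) = 36 + 16 = 52°C
Mismatches (positions where the bases are not complementary): 5 (at positions 3, 4, 7, 10, 14)
Effective Tm = 52 − 5×5 = 52 − 25 = 27°C

27°C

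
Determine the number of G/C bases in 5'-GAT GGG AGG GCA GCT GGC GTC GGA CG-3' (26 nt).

19

Scanning the sequence gives C=5, G=14, T=3, A=4.
G+C = 14 + 5 = 19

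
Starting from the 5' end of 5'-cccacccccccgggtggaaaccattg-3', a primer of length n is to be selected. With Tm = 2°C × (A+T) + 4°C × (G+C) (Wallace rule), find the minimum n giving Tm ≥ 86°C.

n = 26

First 25 bases: CCCACCCCCCCGGGTGGAAACCATT → Tm = 84°C (< 86°C)
First 26 bases: CCCACCCCCCCGGGTGGAAACCATTG → Tm = 88°C (≥ 86°C)
Each additional base adds 2°C (A/T) or 4°C (G/C), so Tm is non-decreasing in n; n = 26 is the first length to reach 86°C.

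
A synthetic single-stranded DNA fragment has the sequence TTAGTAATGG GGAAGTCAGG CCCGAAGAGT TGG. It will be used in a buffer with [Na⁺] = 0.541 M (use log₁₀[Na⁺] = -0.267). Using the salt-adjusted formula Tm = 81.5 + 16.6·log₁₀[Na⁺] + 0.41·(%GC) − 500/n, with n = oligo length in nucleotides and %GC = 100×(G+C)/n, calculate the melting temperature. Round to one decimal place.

83.0°C

Length n = 33. T=7, G=13, C=4, A=9
G+C = 17, so %GC = 17/33 × 100 = 51.515%
Salt term: 16.6 × (-0.267) = -4.432
GC term: 0.41 × 51.515 = 21.121; length term: −500/33 = −15.152
Tm = 81.5 + (-4.432) + 21.121 − 15.152 = 83.037 → 83.0°C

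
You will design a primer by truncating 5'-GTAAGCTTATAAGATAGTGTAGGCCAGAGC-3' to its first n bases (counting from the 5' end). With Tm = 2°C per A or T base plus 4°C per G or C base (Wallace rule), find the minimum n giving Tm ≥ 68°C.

n = 25

First 24 bases: GTAAGCTTATAAGATAGTGTAGGC → Tm = 66°C (< 68°C)
First 25 bases: GTAAGCTTATAAGATAGTGTAGGCC → Tm = 70°C (≥ 68°C)
Since every base adds ≥2°C, Tm only increases with n, so the threshold is first crossed at n = 25.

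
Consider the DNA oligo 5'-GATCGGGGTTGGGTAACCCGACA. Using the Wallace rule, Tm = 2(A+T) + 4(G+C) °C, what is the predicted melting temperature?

C=5, T=4, G=9, A=5
AT pairs contribute 9, GC pairs contribute 14.
Tm = 2(9) + 4(14) = 18 + 56 = 74°C

74°C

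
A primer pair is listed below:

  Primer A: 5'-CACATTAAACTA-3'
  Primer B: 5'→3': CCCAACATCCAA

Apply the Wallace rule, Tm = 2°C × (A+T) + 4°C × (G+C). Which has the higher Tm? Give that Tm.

Primer A: A+T=9, G+C=3 → Tm = 2(9)+4(3) = 30°C
Primer B: A+T=6, G+C=6 → Tm = 2(6)+4(6) = 36°C
30°C vs 36°C → primer B is higher.

Primer B, 36°C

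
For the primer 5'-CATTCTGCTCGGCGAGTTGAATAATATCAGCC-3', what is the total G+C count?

15

G=7, A=8, T=9, C=8
G+C = 7 + 8 = 15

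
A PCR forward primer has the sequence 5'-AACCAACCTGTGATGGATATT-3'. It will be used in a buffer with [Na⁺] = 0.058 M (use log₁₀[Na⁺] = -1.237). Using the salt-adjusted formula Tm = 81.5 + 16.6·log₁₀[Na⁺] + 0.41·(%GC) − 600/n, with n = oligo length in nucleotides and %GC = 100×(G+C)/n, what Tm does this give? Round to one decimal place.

48.0°C

Length n = 21. Counting bases: G=4, T=6, A=7, C=4
G+C = 8, so %GC = 8/21 × 100 = 38.095%
Salt term: 16.6 × (-1.237) = -20.534
GC term: 0.41 × 38.095 = 15.619; length term: −600/21 = −28.571
Tm = 81.5 + (-20.534) + 15.619 − 28.571 = 48.014 → 48.0°C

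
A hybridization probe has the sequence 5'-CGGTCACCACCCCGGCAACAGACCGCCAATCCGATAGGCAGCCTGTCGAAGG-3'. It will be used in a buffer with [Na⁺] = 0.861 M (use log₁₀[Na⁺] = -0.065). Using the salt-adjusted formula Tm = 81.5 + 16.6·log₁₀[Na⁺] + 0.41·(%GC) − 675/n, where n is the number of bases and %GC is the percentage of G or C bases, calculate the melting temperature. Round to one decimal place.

94.2°C

Length n = 52. Base counts: A=13, C=20, T=5, G=14
G+C = 34, so %GC = 34/52 × 100 = 65.385%
Salt term: 16.6 × (-0.065) = -1.079
GC term: 0.41 × 65.385 = 26.808; length term: −675/52 = −12.981
Tm = 81.5 + (-1.079) + 26.808 − 12.981 = 94.248 → 94.2°C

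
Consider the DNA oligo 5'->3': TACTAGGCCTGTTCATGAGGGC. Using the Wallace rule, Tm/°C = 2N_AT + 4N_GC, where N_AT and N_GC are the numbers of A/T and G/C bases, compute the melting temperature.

68°C

Scanning the sequence gives C=5, A=4, T=6, G=7.
So N_AT = 10 and N_GC = 12.
Tm = 4·12 + 2·10 = 48 + 20 = 68°C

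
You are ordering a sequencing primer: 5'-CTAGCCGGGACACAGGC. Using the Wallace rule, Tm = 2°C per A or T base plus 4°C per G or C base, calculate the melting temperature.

Scanning the sequence gives A=4, T=1, C=6, G=6.
AT pairs contribute 5, GC pairs contribute 12.
Tm = 2(5) + 4(12) = 10 + 48 = 58°C

58°C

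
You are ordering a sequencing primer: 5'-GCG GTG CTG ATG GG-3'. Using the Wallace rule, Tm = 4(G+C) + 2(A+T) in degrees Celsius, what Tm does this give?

G=8, C=2, T=3, A=1
AT pairs contribute 4, GC pairs contribute 10.
Tm = 2×4 + 4×10 = 48°C

48°C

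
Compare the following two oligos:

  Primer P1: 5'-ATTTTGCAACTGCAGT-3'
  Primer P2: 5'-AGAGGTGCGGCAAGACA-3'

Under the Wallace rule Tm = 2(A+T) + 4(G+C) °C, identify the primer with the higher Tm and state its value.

Primer P2, 54°C

Primer P1: A+T=10, G+C=6 → Tm = 2(10)+4(6) = 44°C
Primer P2: A+T=7, G+C=10 → Tm = 2(7)+4(10) = 54°C
44°C vs 54°C → primer P2 is higher.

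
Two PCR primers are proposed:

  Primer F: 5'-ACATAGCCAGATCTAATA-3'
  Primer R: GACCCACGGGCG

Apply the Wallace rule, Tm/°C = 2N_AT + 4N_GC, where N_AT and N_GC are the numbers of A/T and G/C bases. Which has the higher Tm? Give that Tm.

Primer F, 48°C

Primer F: A+T=12, G+C=6 → Tm = 2(12)+4(6) = 48°C
Primer R: A+T=2, G+C=10 → Tm = 2(2)+4(10) = 44°C
48°C vs 44°C → primer F is higher.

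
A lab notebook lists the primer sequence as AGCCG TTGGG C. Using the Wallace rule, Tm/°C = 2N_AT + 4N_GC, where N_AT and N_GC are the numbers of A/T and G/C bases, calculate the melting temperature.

38°C

Scanning the sequence gives G=5, T=2, C=3, A=1.
A+T = 3, G+C = 8
Tm = 2×3 + 4×8 = 38°C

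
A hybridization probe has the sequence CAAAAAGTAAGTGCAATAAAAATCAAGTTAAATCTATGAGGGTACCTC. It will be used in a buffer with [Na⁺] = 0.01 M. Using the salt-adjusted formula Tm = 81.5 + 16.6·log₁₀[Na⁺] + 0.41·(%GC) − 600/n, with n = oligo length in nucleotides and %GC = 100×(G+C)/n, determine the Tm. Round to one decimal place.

48.6°C

Length n = 48. Base counts: G=8, T=11, A=22, C=7
G+C = 15, so %GC = 15/48 × 100 = 31.25%
Salt term: 16.6 × (-2) = -33.2
GC term: 0.41 × 31.25 = 12.812; length term: −600/48 = −12.5
Tm = 81.5 + (-33.2) + 12.812 − 12.5 = 48.612 → 48.6°C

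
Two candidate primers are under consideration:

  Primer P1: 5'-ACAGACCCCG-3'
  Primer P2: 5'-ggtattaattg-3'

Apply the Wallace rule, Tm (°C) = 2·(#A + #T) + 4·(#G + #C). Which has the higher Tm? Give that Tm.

Primer P1, 34°C

Primer P1: A+T=3, G+C=7 → Tm = 2(3)+4(7) = 34°C
Primer P2: A+T=8, G+C=3 → Tm = 2(8)+4(3) = 28°C
34°C vs 28°C → primer P1 is higher.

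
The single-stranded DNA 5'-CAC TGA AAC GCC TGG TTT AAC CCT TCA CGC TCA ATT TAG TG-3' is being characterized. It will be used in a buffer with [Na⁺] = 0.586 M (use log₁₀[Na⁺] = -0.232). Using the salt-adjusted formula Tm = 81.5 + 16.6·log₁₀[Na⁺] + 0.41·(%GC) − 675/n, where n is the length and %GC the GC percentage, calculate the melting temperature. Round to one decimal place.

80.2°C

Length n = 41. Counting bases: T=12, A=10, G=7, C=12
G+C = 19, so %GC = 19/41 × 100 = 46.341%
Salt term: 16.6 × (-0.232) = -3.851
GC term: 0.41 × 46.341 = 19; length term: −675/41 = −16.463
Tm = 81.5 + (-3.851) + 19 − 16.463 = 80.186 → 80.2°C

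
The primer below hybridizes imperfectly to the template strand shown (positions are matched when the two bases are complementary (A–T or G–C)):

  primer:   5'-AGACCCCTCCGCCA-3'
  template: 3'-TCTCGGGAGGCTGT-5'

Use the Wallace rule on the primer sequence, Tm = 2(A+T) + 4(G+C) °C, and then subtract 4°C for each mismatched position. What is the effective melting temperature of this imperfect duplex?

40°C

Primer base counts: A=3, T=1, G=2, C=8 → A+T=4, G+C=10
Perfect-match Tm = 2(4) + 4(10) = 8 + 40 = 48°C
Mismatches (positions where the bases are not complementary): 2 (at positions 4, 12)
Effective Tm = 48 − 2×4 = 48 − 8 = 40°C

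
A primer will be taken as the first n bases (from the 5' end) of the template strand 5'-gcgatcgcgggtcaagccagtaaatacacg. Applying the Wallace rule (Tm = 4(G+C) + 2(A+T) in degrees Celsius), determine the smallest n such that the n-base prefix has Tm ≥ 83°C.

n = 27

First 26 bases: GCGATCGCGGGTCAAGCCAGTAAATA → Tm = 80°C (< 83°C)
First 27 bases: GCGATCGCGGGTCAAGCCAGTAAATAC → Tm = 84°C (≥ 83°C)
Each additional base adds 2°C (A/T) or 4°C (G/C), so Tm is non-decreasing in n; n = 27 is the first length to reach 83°C.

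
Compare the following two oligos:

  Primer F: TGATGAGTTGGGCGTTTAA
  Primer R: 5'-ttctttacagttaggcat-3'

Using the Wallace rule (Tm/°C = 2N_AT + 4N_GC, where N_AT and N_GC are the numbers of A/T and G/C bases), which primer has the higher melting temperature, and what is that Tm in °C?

Primer F: A+T=11, G+C=8 → Tm = 2(11)+4(8) = 54°C
Primer R: A+T=12, G+C=6 → Tm = 2(12)+4(6) = 48°C
54°C vs 48°C → primer F is higher.

Primer F, 54°C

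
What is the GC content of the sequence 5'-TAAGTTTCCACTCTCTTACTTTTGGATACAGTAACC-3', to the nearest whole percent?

36%

Scanning the sequence gives T=14, C=9, A=9, G=4.
G+C = 4 + 9 = 13 out of 36 bases
%GC = 13/36 × 100 = 36.11% ≈ 36%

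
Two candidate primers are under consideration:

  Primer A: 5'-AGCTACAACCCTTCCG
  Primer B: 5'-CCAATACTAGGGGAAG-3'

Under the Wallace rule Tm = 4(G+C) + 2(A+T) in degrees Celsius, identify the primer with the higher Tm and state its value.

Primer A: A+T=7, G+C=9 → Tm = 2(7)+4(9) = 50°C
Primer B: A+T=8, G+C=8 → Tm = 2(8)+4(8) = 48°C
50°C vs 48°C → primer A is higher.

Primer A, 50°C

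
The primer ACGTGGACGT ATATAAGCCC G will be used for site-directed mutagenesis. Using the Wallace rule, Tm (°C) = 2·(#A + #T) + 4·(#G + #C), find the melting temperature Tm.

Base counts: A=6, T=4, G=6, C=5
A+T = 10, G+C = 11
Tm = 2(10) + 4(11) = 20 + 44 = 64°C

64°C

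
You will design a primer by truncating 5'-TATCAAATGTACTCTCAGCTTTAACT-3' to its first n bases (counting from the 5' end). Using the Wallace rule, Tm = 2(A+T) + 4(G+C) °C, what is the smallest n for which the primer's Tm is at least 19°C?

First 8 bases: TATCAAAT → Tm = 18°C (< 19°C)
First 9 bases: TATCAAATG → Tm = 22°C (≥ 19°C)
Each additional base adds 2°C (A/T) or 4°C (G/C), so Tm is non-decreasing in n; n = 9 is the first length to reach 19°C.

n = 9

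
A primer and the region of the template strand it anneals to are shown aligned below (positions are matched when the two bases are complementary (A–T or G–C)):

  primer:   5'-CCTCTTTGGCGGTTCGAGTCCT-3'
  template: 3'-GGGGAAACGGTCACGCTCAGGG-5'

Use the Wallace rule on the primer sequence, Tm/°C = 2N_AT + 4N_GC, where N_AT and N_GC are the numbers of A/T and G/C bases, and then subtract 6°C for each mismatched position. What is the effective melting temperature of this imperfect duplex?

Primer base counts: A=1, T=8, G=6, C=7 → A+T=9, G+C=13
Perfect-match Tm = 2(9) + 4(13) = 18 + 52 = 70°C
Mismatches (positions where the bases are not complementary): 5 (at positions 3, 9, 11, 14, 22)
Effective Tm = 70 − 5×6 = 70 − 30 = 40°C

40°C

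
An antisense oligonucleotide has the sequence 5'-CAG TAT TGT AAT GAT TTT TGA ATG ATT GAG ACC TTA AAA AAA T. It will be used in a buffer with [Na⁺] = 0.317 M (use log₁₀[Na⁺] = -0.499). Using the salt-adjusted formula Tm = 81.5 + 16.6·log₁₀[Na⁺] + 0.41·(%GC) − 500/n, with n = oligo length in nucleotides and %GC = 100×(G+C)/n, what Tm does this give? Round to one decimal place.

71.1°C

Length n = 43. Counting bases: T=16, G=7, A=17, C=3
G+C = 10, so %GC = 10/43 × 100 = 23.256%
Salt term: 16.6 × (-0.499) = -8.283
GC term: 0.41 × 23.256 = 9.535; length term: −500/43 = −11.628
Tm = 81.5 + (-8.283) + 9.535 − 11.628 = 71.124 → 71.1°C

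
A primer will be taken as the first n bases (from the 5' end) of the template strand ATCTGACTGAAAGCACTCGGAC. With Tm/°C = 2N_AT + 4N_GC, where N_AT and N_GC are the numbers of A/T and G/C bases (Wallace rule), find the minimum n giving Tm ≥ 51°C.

n = 18

First 17 bases: ATCTGACTGAAAGCACT → Tm = 48°C (< 51°C)
First 18 bases: ATCTGACTGAAAGCACTC → Tm = 52°C (≥ 51°C)
Each additional base adds 2°C (A/T) or 4°C (G/C), so Tm is non-decreasing in n; n = 18 is the first length to reach 51°C.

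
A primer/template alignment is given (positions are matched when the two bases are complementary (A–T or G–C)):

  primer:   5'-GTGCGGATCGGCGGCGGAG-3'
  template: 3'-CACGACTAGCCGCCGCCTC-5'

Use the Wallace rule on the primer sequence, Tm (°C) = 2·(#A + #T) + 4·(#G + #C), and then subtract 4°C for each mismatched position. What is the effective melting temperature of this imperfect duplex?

64°C

Primer base counts: A=2, T=2, G=11, C=4 → A+T=4, G+C=15
Perfect-match Tm = 2(4) + 4(15) = 8 + 60 = 68°C
Mismatches (positions where the bases are not complementary): 1 (at position 5)
Effective Tm = 68 − 1×4 = 68 − 4 = 64°C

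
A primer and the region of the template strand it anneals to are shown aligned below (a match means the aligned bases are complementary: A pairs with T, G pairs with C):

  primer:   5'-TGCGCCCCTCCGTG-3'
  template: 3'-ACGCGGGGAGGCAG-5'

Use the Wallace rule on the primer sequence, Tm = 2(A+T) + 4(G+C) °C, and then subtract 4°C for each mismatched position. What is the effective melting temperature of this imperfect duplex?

46°C

Primer base counts: A=0, T=3, G=4, C=7 → A+T=3, G+C=11
Perfect-match Tm = 2(3) + 4(11) = 6 + 44 = 50°C
Mismatches (positions where the bases are not complementary): 1 (at position 14)
Effective Tm = 50 − 1×4 = 50 − 4 = 46°C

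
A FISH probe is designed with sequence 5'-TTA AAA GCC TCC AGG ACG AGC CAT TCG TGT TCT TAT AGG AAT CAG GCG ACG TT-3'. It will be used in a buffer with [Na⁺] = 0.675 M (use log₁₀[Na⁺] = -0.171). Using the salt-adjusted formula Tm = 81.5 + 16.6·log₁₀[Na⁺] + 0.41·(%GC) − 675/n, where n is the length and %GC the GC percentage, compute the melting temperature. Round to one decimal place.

Length n = 53. Scanning the sequence gives T=14, G=13, C=12, A=14.
G+C = 25, so %GC = 25/53 × 100 = 47.17%
Salt term: 16.6 × (-0.171) = -2.839
GC term: 0.41 × 47.17 = 19.34; length term: −675/53 = −12.736
Tm = 81.5 + (-2.839) + 19.34 − 12.736 = 85.265 → 85.3°C

85.3°C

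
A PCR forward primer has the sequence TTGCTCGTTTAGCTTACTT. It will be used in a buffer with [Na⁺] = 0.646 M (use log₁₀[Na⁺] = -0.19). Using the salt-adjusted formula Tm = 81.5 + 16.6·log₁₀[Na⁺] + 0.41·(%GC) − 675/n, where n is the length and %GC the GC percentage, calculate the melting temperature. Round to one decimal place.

Length n = 19. Counting bases: A=2, G=3, T=10, C=4
G+C = 7, so %GC = 7/19 × 100 = 36.842%
Salt term: 16.6 × (-0.19) = -3.154
GC term: 0.41 × 36.842 = 15.105; length term: −675/19 = −35.526
Tm = 81.5 + (-3.154) + 15.105 − 35.526 = 57.925 → 57.9°C

57.9°C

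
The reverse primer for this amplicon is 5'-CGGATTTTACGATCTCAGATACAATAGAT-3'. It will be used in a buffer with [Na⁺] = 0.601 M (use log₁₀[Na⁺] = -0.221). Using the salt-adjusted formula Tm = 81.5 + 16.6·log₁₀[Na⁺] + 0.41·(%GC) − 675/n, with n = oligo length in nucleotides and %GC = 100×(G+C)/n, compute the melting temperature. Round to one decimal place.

Length n = 29. Counting bases: G=5, C=5, A=10, T=9
G+C = 10, so %GC = 10/29 × 100 = 34.483%
Salt term: 16.6 × (-0.221) = -3.669
GC term: 0.41 × 34.483 = 14.138; length term: −675/29 = −23.276
Tm = 81.5 + (-3.669) + 14.138 − 23.276 = 68.693 → 68.7°C

68.7°C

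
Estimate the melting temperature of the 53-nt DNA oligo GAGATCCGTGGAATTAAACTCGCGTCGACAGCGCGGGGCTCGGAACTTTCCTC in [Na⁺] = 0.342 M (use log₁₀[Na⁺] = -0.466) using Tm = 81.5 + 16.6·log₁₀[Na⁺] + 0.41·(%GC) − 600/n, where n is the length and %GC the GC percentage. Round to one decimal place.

86.4°C

Length n = 53. Counting bases: A=11, T=11, G=16, C=15
G+C = 31, so %GC = 31/53 × 100 = 58.491%
Salt term: 16.6 × (-0.466) = -7.736
GC term: 0.41 × 58.491 = 23.981; length term: −600/53 = −11.321
Tm = 81.5 + (-7.736) + 23.981 − 11.321 = 86.424 → 86.4°C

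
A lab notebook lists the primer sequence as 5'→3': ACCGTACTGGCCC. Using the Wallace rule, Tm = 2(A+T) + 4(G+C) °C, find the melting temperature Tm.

Scanning the sequence gives C=6, G=3, A=2, T=2.
AT pairs contribute 4, GC pairs contribute 9.
Tm = 2×4 + 4×9 = 44°C

44°C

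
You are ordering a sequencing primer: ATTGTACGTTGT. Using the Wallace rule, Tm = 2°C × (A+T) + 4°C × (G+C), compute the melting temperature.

Base counts: A=2, T=6, G=3, C=1
AT pairs contribute 8, GC pairs contribute 4.
Tm = 2(8) + 4(4) = 16 + 16 = 32°C

32°C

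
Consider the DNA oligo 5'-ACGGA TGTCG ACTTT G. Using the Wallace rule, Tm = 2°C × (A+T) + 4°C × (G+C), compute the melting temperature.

48°C

Base counts: T=5, G=5, C=3, A=3
A+T = 8, G+C = 8
Tm = 2(8) + 4(8) = 16 + 32 = 48°C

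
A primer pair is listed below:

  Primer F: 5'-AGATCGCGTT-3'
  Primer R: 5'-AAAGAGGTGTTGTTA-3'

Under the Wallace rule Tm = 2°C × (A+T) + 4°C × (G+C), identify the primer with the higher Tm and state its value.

Primer F: A+T=5, G+C=5 → Tm = 2(5)+4(5) = 30°C
Primer R: A+T=10, G+C=5 → Tm = 2(10)+4(5) = 40°C
30°C vs 40°C → primer R is higher.

Primer R, 40°C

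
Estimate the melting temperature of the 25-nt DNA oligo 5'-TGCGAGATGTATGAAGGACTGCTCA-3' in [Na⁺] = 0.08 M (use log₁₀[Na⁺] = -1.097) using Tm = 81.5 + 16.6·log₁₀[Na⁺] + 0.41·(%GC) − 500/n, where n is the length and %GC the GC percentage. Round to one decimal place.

63.0°C

Length n = 25. Base counts: G=8, C=4, A=7, T=6
G+C = 12, so %GC = 12/25 × 100 = 48%
Salt term: 16.6 × (-1.097) = -18.21
GC term: 0.41 × 48 = 19.68; length term: −500/25 = −20
Tm = 81.5 + (-18.21) + 19.68 − 20 = 62.97 → 63.0°C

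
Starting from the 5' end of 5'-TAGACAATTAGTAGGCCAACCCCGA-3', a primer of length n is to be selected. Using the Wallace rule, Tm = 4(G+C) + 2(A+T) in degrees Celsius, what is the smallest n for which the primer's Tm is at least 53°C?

First 19 bases: TAGACAATTAGTAGGCCAA → Tm = 52°C (< 53°C)
First 20 bases: TAGACAATTAGTAGGCCAAC → Tm = 56°C (≥ 53°C)
Since every base adds ≥2°C, Tm only increases with n, so the threshold is first crossed at n = 20.

n = 20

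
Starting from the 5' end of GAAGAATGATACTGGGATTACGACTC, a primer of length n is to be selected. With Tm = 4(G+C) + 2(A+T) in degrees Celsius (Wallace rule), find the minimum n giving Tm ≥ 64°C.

First 22 bases: GAAGAATGATACTGGGATTACG → Tm = 62°C (< 64°C)
First 23 bases: GAAGAATGATACTGGGATTACGA → Tm = 64°C (≥ 64°C)
Each additional base adds 2°C (A/T) or 4°C (G/C), so Tm is non-decreasing in n; n = 23 is the first length to reach 64°C.

n = 23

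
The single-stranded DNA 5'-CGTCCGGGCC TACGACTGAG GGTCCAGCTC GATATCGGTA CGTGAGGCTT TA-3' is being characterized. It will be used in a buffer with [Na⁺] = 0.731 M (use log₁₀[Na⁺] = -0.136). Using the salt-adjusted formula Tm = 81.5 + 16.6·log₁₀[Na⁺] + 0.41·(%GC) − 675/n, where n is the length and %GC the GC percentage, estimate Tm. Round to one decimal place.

90.7°C

Length n = 52. Counting bases: A=9, G=17, T=12, C=14
G+C = 31, so %GC = 31/52 × 100 = 59.615%
Salt term: 16.6 × (-0.136) = -2.258
GC term: 0.41 × 59.615 = 24.442; length term: −675/52 = −12.981
Tm = 81.5 + (-2.258) + 24.442 − 12.981 = 90.703 → 90.7°C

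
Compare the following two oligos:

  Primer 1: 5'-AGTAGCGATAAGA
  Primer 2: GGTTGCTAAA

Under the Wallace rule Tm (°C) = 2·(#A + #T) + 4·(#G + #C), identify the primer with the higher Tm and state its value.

Primer 1, 36°C

Primer 1: A+T=8, G+C=5 → Tm = 2(8)+4(5) = 36°C
Primer 2: A+T=6, G+C=4 → Tm = 2(6)+4(4) = 28°C
36°C vs 28°C → primer 1 is higher.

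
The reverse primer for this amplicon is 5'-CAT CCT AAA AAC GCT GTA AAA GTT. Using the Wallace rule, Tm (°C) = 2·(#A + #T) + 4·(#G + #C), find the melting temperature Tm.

Scanning the sequence gives T=6, C=5, G=3, A=10.
So N_AT = 16 and N_GC = 8.
Tm = 2(16) + 4(8) = 32 + 32 = 64°C

64°C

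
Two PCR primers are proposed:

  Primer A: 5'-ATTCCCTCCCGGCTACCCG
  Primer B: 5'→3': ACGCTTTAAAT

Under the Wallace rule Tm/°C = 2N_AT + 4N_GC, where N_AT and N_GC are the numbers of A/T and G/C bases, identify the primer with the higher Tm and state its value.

Primer A: A+T=6, G+C=13 → Tm = 2(6)+4(13) = 64°C
Primer B: A+T=8, G+C=3 → Tm = 2(8)+4(3) = 28°C
64°C vs 28°C → primer A is higher.

Primer A, 64°C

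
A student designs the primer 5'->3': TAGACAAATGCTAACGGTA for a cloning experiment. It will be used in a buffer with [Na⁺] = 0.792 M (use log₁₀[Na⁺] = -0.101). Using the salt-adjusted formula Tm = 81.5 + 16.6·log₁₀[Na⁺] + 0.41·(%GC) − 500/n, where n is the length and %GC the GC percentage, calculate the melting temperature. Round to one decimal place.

68.6°C

Length n = 19. Scanning the sequence gives T=4, G=4, C=3, A=8.
G+C = 7, so %GC = 7/19 × 100 = 36.842%
Salt term: 16.6 × (-0.101) = -1.677
GC term: 0.41 × 36.842 = 15.105; length term: −500/19 = −26.316
Tm = 81.5 + (-1.677) + 15.105 − 26.316 = 68.612 → 68.6°C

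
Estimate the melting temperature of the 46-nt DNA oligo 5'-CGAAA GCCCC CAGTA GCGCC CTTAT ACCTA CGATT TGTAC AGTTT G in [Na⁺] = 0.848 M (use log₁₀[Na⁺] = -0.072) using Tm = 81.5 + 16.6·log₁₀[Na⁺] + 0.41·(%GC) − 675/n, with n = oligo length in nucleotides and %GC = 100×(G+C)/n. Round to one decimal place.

86.1°C

Length n = 46. Base counts: T=12, A=11, C=14, G=9
G+C = 23, so %GC = 23/46 × 100 = 50%
Salt term: 16.6 × (-0.072) = -1.195
GC term: 0.41 × 50 = 20.5; length term: −675/46 = −14.674
Tm = 81.5 + (-1.195) + 20.5 − 14.674 = 86.131 → 86.1°C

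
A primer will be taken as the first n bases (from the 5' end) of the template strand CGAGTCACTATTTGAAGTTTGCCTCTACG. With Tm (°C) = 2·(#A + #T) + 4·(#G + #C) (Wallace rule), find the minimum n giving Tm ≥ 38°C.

n = 14

First 13 bases: CGAGTCACTATTT → Tm = 36°C (< 38°C)
First 14 bases: CGAGTCACTATTTG → Tm = 40°C (≥ 38°C)
Since every base adds ≥2°C, Tm only increases with n, so the threshold is first crossed at n = 14.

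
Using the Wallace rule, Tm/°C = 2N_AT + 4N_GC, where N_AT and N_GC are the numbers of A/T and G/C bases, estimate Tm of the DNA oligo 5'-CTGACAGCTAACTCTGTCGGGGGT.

76°C

C=6, G=8, A=4, T=6
So N_AT = 10 and N_GC = 14.
Tm = 4·14 + 2·10 = 56 + 20 = 76°C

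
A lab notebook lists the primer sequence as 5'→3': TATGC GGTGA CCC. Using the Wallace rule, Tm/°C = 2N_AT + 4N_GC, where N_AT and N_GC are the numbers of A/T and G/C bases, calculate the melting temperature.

42°C

C=4, T=3, A=2, G=4
A+T = 5, G+C = 8
Tm = 4·8 + 2·5 = 32 + 10 = 42°C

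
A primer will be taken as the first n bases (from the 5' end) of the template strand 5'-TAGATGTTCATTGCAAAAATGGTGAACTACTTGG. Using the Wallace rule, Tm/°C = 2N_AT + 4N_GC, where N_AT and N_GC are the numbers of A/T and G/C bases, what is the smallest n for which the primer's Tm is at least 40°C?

First 14 bases: TAGATGTTCATTGC → Tm = 38°C (< 40°C)
First 15 bases: TAGATGTTCATTGCA → Tm = 40°C (≥ 40°C)
Each additional base adds 2°C (A/T) or 4°C (G/C), so Tm is non-decreasing in n; n = 15 is the first length to reach 40°C.

n = 15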